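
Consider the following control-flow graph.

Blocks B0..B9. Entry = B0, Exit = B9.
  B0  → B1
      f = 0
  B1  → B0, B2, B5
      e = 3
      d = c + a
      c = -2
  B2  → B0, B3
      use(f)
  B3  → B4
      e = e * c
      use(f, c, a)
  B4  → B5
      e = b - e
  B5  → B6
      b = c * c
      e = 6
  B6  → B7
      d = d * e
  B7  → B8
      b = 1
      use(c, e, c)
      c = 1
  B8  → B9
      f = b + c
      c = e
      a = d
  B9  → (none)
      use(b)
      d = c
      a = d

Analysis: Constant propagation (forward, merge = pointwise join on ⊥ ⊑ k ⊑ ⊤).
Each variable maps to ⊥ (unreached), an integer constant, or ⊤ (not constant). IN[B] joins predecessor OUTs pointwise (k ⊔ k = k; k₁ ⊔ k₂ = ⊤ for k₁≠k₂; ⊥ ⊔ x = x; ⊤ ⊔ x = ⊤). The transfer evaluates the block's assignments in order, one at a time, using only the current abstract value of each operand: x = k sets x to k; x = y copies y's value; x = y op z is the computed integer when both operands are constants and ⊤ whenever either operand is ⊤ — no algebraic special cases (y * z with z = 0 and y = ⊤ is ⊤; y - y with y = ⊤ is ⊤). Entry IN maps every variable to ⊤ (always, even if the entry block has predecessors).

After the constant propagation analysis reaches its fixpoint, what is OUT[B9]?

Fixpoint table:
  B0: | IN=(all ⊤) | OUT={f:0; rest ⊤}
  B1: | IN={f:0; rest ⊤} | OUT={c:-2, e:3, f:0; rest ⊤}
  B2: | IN={c:-2, e:3, f:0; rest ⊤} | OUT={c:-2, e:3, f:0; rest ⊤}
  B3: | IN={c:-2, e:3, f:0; rest ⊤} | OUT={c:-2, e:-6, f:0; rest ⊤}
  B4: | IN={c:-2, e:-6, f:0; rest ⊤} | OUT={c:-2, f:0; rest ⊤}
  B5: | IN={c:-2, f:0; rest ⊤} | OUT={b:4, c:-2, e:6, f:0; rest ⊤}
  B6: | IN={b:4, c:-2, e:6, f:0; rest ⊤} | OUT={b:4, c:-2, e:6, f:0; rest ⊤}
  B7: | IN={b:4, c:-2, e:6, f:0; rest ⊤} | OUT={b:1, c:1, e:6, f:0; rest ⊤}
  B8: | IN={b:1, c:1, e:6, f:0; rest ⊤} | OUT={b:1, c:6, e:6, f:2; rest ⊤}
  B9: | IN={b:1, c:6, e:6, f:2; rest ⊤} | OUT={a:6, b:1, c:6, d:6, e:6, f:2; rest ⊤}

Merge at B9: IN[B9] = OUT[B8] = {a: ⊤, b: 1, c: 6, d: ⊤, e: 6, f: 2}
Applying B9's transfer function to that IN value gives OUT[B9] (row B9 above).

Answer: {a: 6, b: 1, c: 6, d: 6, e: 6, f: 2}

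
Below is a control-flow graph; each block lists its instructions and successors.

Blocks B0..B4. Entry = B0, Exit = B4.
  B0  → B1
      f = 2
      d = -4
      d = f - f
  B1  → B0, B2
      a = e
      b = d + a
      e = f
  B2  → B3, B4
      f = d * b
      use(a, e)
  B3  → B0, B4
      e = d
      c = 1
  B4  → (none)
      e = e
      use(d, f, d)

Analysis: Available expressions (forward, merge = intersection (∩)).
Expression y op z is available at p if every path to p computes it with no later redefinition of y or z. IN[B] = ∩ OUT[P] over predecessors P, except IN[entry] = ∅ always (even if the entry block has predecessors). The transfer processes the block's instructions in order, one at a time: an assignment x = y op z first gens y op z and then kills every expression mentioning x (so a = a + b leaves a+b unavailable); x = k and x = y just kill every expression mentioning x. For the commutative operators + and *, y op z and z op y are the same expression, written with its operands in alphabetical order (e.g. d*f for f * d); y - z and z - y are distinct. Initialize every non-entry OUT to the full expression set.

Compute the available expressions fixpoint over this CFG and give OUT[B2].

Answer: {a+d, b*d}

Trace:
Per-block solution:
  B0:  IN={}  OUT={f-f}
  B1:  IN={f-f}  OUT={a+d, f-f}
  B2:  IN={a+d, f-f}  OUT={a+d, b*d}
  B3:  IN={a+d, b*d}  OUT={a+d, b*d}
  B4:  IN={a+d, b*d}  OUT={a+d, b*d}

Merge at B2: IN[B2] = OUT[B1] = {a+d, f-f}
Applying B2's transfer function to that IN value gives OUT[B2] (row B2 above).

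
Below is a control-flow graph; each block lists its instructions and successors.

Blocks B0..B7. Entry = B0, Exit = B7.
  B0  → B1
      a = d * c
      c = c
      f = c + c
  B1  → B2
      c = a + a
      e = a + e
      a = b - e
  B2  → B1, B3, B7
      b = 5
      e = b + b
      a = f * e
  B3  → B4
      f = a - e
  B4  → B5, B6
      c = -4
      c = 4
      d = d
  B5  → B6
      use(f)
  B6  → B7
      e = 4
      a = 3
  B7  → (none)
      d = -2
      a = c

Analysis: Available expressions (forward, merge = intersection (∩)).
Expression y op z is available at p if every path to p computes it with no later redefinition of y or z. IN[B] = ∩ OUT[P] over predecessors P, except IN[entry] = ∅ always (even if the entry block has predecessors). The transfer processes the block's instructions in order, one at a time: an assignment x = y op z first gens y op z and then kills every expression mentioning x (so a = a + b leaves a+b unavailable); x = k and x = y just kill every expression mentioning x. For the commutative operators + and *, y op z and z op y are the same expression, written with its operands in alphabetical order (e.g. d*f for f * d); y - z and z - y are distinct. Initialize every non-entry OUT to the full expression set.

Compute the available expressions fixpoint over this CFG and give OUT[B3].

Per-block solution:
  B0: | IN={} | OUT={c+c}
  B1: | IN={} | OUT={b-e}
  B2: | IN={b-e} | OUT={b+b, e*f}
  B3: | IN={b+b, e*f} | OUT={a-e, b+b}
  B4: | IN={a-e, b+b} | OUT={a-e, b+b}
  B5: | IN={a-e, b+b} | OUT={a-e, b+b}
  B6: | IN={a-e, b+b} | OUT={b+b}
  B7: | IN={b+b} | OUT={b+b}

Merge at B3: IN[B3] = OUT[B2] = {b+b, e*f}
Applying B3's transfer function to that IN value gives OUT[B3] (row B3 above).

Answer: {a-e, b+b}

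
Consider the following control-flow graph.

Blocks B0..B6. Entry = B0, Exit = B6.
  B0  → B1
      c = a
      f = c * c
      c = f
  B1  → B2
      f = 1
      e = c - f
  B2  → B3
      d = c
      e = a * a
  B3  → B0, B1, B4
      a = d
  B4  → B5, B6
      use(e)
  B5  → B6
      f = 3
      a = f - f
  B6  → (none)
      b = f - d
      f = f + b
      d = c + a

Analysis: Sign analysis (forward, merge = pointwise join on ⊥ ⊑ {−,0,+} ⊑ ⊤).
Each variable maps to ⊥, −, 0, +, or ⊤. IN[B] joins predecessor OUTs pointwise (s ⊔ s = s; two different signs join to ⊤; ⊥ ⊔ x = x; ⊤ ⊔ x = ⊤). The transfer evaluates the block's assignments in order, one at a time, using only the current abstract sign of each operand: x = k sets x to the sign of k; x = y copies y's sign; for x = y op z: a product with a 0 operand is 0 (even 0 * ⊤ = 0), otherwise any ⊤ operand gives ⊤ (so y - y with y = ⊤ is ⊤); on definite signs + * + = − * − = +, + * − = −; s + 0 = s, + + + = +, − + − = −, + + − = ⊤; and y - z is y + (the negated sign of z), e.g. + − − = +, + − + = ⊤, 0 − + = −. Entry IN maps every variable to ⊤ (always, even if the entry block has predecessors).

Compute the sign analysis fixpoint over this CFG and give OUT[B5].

Converged values:
  B0:   IN=(all ⊤)   OUT=(all ⊤)
  B1:   IN=(all ⊤)   OUT={f:+; rest ⊤}
  B2:   IN={f:+; rest ⊤}   OUT={f:+; rest ⊤}
  B3:   IN={f:+; rest ⊤}   OUT={f:+; rest ⊤}
  B4:   IN={f:+; rest ⊤}   OUT={f:+; rest ⊤}
  B5:   IN={f:+; rest ⊤}   OUT={f:+; rest ⊤}
  B6:   IN={f:+; rest ⊤}   OUT=(all ⊤)

Merge at B5: IN[B5] = OUT[B4] = {a: ⊤, b: ⊤, c: ⊤, d: ⊤, e: ⊤, f: +}
Applying B5's transfer function to that IN value gives OUT[B5] (row B5 above).

Answer: {a: ⊤, b: ⊤, c: ⊤, d: ⊤, e: ⊤, f: +}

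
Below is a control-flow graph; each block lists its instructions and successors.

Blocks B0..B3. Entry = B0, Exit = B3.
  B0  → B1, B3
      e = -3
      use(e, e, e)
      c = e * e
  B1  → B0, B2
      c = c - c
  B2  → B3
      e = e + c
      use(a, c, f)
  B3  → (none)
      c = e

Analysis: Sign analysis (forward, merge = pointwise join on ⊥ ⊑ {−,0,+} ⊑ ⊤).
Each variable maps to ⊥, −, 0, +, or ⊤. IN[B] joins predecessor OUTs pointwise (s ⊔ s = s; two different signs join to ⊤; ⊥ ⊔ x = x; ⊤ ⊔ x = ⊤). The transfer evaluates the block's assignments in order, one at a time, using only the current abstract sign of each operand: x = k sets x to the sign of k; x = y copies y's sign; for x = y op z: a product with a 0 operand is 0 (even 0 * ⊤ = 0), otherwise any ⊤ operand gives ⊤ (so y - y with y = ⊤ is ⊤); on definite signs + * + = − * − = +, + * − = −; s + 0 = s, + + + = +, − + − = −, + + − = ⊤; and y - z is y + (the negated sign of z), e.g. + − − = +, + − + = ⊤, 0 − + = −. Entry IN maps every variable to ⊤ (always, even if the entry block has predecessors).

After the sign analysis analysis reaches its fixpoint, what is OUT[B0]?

Answer: {a: ⊤, b: ⊤, c: +, d: ⊤, e: -, f: ⊤}

Working:
Per-block solution:
  B0:   IN=(all ⊤)   OUT={c:+, e:-; rest ⊤}
  B1:   IN={c:+, e:-; rest ⊤}   OUT={e:-; rest ⊤}
  B2:   IN={e:-; rest ⊤}   OUT=(all ⊤)
  B3:   IN=(all ⊤)   OUT=(all ⊤)

Merge at B0 (entry node, so the boundary value (all ⊤) is joined with the incoming edge(s)): IN[B0] = (all ⊤) ⊔ OUT[B1] = {a: ⊤, b: ⊤, c: ⊤, d: ⊤, e: ⊤, f: ⊤}
Applying B0's transfer function to that IN value gives OUT[B0] (row B0 above).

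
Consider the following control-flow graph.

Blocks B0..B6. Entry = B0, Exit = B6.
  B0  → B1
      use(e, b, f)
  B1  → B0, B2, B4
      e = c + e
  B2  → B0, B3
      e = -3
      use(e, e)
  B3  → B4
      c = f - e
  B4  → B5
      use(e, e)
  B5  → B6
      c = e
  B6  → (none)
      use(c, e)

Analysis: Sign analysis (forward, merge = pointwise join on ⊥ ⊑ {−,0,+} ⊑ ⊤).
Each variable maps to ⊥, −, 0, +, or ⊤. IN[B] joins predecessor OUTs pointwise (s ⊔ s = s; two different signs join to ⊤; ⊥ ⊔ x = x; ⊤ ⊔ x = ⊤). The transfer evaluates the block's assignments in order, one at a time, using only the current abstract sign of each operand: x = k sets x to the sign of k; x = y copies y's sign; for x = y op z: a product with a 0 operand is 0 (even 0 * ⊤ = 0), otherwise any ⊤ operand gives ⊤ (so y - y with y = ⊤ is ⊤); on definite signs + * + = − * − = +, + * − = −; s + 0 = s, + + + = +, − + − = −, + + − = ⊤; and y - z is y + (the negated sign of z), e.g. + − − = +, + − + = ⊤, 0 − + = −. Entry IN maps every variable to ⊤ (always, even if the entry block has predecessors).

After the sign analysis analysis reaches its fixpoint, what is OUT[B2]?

Answer: {a: ⊤, b: ⊤, c: ⊤, d: ⊤, e: -, f: ⊤}

Derivation:
Fixpoint table:
  B0:  IN=(all ⊤)  OUT=(all ⊤)
  B1:  IN=(all ⊤)  OUT=(all ⊤)
  B2:  IN=(all ⊤)  OUT={e:-; rest ⊤}
  B3:  IN={e:-; rest ⊤}  OUT={e:-; rest ⊤}
  B4:  IN=(all ⊤)  OUT=(all ⊤)
  B5:  IN=(all ⊤)  OUT=(all ⊤)
  B6:  IN=(all ⊤)  OUT=(all ⊤)

Merge at B2: IN[B2] = OUT[B1] = {a: ⊤, b: ⊤, c: ⊤, d: ⊤, e: ⊤, f: ⊤}
Applying B2's transfer function to that IN value gives OUT[B2] (row B2 above).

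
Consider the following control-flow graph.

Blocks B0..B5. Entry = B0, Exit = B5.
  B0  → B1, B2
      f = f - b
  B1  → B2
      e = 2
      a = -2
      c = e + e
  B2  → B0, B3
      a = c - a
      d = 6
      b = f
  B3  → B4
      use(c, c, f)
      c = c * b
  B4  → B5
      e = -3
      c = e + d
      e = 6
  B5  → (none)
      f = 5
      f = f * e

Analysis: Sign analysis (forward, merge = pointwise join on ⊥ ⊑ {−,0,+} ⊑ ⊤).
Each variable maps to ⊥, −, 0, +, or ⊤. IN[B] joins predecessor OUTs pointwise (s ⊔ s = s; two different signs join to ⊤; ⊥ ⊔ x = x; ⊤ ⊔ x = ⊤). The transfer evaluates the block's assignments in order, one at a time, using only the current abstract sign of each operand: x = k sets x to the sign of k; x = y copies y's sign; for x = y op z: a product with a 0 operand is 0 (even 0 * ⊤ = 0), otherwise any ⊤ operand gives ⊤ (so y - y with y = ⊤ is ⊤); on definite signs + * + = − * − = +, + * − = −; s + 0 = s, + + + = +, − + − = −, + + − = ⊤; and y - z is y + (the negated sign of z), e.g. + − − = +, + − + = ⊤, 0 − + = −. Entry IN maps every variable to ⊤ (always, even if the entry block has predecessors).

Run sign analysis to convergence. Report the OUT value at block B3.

Answer: {a: ⊤, b: ⊤, c: ⊤, d: +, e: ⊤, f: ⊤}

Working:
Converged values:
  B0:   IN=(all ⊤)   OUT=(all ⊤)
  B1:   IN=(all ⊤)   OUT={a:-, c:+, e:+; rest ⊤}
  B2:   IN=(all ⊤)   OUT={d:+; rest ⊤}
  B3:   IN={d:+; rest ⊤}   OUT={d:+; rest ⊤}
  B4:   IN={d:+; rest ⊤}   OUT={d:+, e:+; rest ⊤}
  B5:   IN={d:+, e:+; rest ⊤}   OUT={d:+, e:+, f:+; rest ⊤}

Merge at B3: IN[B3] = OUT[B2] = {a: ⊤, b: ⊤, c: ⊤, d: +, e: ⊤, f: ⊤}
Applying B3's transfer function to that IN value gives OUT[B3] (row B3 above).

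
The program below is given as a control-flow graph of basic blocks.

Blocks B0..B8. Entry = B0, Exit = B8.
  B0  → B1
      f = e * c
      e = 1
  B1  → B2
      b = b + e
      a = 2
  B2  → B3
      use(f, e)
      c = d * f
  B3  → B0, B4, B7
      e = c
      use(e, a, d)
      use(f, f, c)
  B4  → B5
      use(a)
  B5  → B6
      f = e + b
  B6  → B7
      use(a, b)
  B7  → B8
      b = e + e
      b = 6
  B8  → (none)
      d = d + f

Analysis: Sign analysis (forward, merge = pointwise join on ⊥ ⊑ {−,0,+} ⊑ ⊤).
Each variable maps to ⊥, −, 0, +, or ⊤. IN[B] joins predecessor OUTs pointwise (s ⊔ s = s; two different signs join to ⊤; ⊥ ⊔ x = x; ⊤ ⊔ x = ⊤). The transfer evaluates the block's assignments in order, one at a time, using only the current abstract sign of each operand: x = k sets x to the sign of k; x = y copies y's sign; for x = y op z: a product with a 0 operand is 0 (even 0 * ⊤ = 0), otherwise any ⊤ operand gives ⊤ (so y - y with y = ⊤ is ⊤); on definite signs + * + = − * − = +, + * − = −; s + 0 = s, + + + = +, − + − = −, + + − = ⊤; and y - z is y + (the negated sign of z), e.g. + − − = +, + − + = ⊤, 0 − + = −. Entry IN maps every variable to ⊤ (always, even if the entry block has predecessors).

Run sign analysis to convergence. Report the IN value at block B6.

Answer: {a: +, b: ⊤, c: ⊤, d: ⊤, e: ⊤, f: ⊤}

Trace:
Per-block solution:
  B0: | IN=(all ⊤) | OUT={e:+; rest ⊤}
  B1: | IN={e:+; rest ⊤} | OUT={a:+, e:+; rest ⊤}
  B2: | IN={a:+, e:+; rest ⊤} | OUT={a:+, e:+; rest ⊤}
  B3: | IN={a:+, e:+; rest ⊤} | OUT={a:+; rest ⊤}
  B4: | IN={a:+; rest ⊤} | OUT={a:+; rest ⊤}
  B5: | IN={a:+; rest ⊤} | OUT={a:+; rest ⊤}
  B6: | IN={a:+; rest ⊤} | OUT={a:+; rest ⊤}
  B7: | IN={a:+; rest ⊤} | OUT={a:+, b:+; rest ⊤}
  B8: | IN={a:+, b:+; rest ⊤} | OUT={a:+, b:+; rest ⊤}

Merge at B6: IN[B6] = OUT[B5] = {a: +, b: ⊤, c: ⊤, d: ⊤, e: ⊤, f: ⊤}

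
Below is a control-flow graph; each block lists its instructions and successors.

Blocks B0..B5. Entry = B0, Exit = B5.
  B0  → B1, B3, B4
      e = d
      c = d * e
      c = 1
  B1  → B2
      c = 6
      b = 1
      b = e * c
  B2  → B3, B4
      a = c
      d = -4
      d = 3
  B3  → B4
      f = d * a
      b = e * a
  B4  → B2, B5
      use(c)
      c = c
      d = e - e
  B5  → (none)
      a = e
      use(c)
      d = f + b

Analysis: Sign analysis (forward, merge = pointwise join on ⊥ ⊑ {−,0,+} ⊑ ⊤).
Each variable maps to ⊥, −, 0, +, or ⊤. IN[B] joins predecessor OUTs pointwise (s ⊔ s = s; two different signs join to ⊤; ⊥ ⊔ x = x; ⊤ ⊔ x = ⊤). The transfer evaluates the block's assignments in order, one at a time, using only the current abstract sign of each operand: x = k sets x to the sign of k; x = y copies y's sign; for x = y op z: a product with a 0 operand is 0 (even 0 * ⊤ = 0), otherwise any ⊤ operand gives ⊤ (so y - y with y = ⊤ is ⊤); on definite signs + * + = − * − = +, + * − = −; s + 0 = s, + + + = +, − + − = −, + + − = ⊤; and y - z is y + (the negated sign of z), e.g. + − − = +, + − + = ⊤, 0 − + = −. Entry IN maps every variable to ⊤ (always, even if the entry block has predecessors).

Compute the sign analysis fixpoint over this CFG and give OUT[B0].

Answer: {a: ⊤, b: ⊤, c: +, d: ⊤, e: ⊤, f: ⊤}

Working:
Converged values:
  B0:   IN=(all ⊤)   OUT={c:+; rest ⊤}
  B1:   IN={c:+; rest ⊤}   OUT={c:+; rest ⊤}
  B2:   IN={c:+; rest ⊤}   OUT={a:+, c:+, d:+; rest ⊤}
  B3:   IN={c:+; rest ⊤}   OUT={c:+; rest ⊤}
  B4:   IN={c:+; rest ⊤}   OUT={c:+; rest ⊤}
  B5:   IN={c:+; rest ⊤}   OUT={c:+; rest ⊤}

B0 is the boundary node: IN[B0] = {a: ⊤, b: ⊤, c: ⊤, d: ⊤, e: ⊤, f: ⊤}
Applying B0's transfer function to that IN value gives OUT[B0] (row B0 above).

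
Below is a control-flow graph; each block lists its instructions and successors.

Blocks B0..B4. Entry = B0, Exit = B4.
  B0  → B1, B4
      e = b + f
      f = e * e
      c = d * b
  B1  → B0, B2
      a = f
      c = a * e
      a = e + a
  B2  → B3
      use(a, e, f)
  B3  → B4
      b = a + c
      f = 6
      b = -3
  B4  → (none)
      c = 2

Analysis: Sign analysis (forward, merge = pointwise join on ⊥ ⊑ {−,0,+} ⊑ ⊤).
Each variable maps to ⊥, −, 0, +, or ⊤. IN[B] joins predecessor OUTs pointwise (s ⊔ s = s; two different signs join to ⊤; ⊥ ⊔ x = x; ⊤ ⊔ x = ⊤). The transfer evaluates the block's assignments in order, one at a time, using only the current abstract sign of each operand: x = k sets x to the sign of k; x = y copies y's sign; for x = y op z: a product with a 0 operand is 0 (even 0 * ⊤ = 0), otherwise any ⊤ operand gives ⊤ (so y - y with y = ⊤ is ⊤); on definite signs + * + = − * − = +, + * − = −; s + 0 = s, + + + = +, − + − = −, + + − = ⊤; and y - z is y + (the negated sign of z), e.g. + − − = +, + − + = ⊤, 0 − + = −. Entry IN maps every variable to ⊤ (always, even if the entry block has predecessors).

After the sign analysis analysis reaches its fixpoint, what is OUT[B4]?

Per-block solution:
  B0: | IN=(all ⊤) | OUT=(all ⊤)
  B1: | IN=(all ⊤) | OUT=(all ⊤)
  B2: | IN=(all ⊤) | OUT=(all ⊤)
  B3: | IN=(all ⊤) | OUT={b:-, f:+; rest ⊤}
  B4: | IN=(all ⊤) | OUT={c:+; rest ⊤}

Merge at B4: IN[B4] = OUT[B0] ⊔ OUT[B3] = {a: ⊤, b: ⊤, c: ⊤, d: ⊤, e: ⊤, f: ⊤}
Applying B4's transfer function to that IN value gives OUT[B4] (row B4 above).

Answer: {a: ⊤, b: ⊤, c: +, d: ⊤, e: ⊤, f: ⊤}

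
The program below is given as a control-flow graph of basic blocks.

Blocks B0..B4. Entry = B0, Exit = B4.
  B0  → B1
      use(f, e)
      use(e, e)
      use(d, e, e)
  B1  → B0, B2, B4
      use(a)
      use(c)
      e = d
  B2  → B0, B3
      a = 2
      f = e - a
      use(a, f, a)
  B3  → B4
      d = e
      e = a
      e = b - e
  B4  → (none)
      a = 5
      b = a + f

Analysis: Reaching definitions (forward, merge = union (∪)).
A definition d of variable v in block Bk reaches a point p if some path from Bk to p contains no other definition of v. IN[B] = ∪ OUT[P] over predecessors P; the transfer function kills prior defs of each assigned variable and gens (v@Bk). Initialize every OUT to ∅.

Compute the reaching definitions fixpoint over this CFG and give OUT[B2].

Answer: {a@B2, e@B1, f@B2}

Derivation:
Per-block solution:
  B0: | IN={a@B2, e@B1, f@B2} | OUT={a@B2, e@B1, f@B2}
  B1: | IN={a@B2, e@B1, f@B2} | OUT={a@B2, e@B1, f@B2}
  B2: | IN={a@B2, e@B1, f@B2} | OUT={a@B2, e@B1, f@B2}
  B3: | IN={a@B2, e@B1, f@B2} | OUT={a@B2, d@B3, e@B3, f@B2}
  B4: | IN={a@B2, d@B3, e@B1, e@B3, f@B2} | OUT={a@B4, b@B4, d@B3, e@B1, e@B3, f@B2}

Merge at B2: IN[B2] = OUT[B1] = {a@B2, e@B1, f@B2}
Applying B2's transfer function to that IN value gives OUT[B2] (row B2 above).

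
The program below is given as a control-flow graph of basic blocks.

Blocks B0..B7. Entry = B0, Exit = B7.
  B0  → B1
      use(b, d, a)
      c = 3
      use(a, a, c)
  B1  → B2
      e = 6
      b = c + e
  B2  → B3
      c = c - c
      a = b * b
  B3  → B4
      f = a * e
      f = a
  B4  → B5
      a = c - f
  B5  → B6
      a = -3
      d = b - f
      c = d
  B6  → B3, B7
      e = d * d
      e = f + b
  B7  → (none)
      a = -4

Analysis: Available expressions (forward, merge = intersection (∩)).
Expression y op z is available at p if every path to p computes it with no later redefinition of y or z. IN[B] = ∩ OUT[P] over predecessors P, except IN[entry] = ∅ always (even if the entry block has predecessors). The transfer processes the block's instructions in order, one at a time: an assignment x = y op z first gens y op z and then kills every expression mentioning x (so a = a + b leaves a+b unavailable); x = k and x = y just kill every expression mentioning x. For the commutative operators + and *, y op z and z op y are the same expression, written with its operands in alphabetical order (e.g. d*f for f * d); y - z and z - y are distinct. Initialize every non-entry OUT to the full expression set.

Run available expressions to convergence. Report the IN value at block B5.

Per-block solution:
  B0:   IN={}   OUT={}
  B1:   IN={}   OUT={c+e}
  B2:   IN={c+e}   OUT={b*b}
  B3:   IN={b*b}   OUT={a*e, b*b}
  B4:   IN={a*e, b*b}   OUT={b*b, c-f}
  B5:   IN={b*b, c-f}   OUT={b*b, b-f}
  B6:   IN={b*b, b-f}   OUT={b*b, b+f, b-f, d*d}
  B7:   IN={b*b, b+f, b-f, d*d}   OUT={b*b, b+f, b-f, d*d}

Merge at B5: IN[B5] = OUT[B4] = {b*b, c-f}

Answer: {b*b, c-f}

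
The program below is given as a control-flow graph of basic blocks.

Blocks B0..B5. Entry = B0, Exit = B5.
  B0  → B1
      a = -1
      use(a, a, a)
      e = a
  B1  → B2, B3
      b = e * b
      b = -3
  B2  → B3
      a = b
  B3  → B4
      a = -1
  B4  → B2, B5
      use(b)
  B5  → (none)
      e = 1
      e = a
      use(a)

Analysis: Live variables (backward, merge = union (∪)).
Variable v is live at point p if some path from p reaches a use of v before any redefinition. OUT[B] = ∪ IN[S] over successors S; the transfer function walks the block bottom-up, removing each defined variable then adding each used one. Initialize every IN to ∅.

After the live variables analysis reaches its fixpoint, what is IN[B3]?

Answer: {b}

Trace:
Per-block solution:
  B0:   IN={b}   OUT={b, e}
  B1:   IN={b, e}   OUT={b}
  B2:   IN={b}   OUT={b}
  B3:   IN={b}   OUT={a, b}
  B4:   IN={a, b}   OUT={a, b}
  B5:   IN={a}   OUT={}

Merge at B3: OUT[B3] = IN[B4] = {a, b}
Applying B3's transfer function to that OUT value gives IN[B3] (row B3 above).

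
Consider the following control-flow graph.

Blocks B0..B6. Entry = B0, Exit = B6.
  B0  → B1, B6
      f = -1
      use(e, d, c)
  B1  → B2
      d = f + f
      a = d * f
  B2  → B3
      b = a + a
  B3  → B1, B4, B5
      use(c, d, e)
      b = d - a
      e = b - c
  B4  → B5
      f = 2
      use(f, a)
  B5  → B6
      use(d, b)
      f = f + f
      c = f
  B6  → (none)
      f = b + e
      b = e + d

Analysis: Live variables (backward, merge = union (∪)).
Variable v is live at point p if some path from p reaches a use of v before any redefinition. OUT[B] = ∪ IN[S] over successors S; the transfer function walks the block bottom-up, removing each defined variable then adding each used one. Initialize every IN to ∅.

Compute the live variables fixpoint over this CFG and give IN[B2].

Converged values:
  B0:   IN={b, c, d, e}   OUT={b, c, d, e, f}
  B1:   IN={c, e, f}   OUT={a, c, d, e, f}
  B2:   IN={a, c, d, e, f}   OUT={a, c, d, e, f}
  B3:   IN={a, c, d, e, f}   OUT={a, b, c, d, e, f}
  B4:   IN={a, b, d, e}   OUT={b, d, e, f}
  B5:   IN={b, d, e, f}   OUT={b, d, e}
  B6:   IN={b, d, e}   OUT={}

Merge at B2: OUT[B2] = IN[B3] = {a, c, d, e, f}
Applying B2's transfer function to that OUT value gives IN[B2] (row B2 above).

Answer: {a, c, d, e, f}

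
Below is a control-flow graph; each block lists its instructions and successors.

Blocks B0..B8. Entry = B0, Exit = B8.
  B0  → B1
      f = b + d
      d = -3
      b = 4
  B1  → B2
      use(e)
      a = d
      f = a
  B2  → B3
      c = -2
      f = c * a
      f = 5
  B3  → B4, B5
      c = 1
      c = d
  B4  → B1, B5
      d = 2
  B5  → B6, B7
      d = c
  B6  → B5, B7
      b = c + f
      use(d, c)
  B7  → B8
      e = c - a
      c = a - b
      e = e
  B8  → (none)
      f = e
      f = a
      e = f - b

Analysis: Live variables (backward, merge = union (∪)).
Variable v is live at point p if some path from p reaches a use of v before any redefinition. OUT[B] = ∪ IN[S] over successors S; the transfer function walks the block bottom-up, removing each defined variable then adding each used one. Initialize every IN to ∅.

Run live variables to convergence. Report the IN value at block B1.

Converged values:
  B0: | IN={b, d, e} | OUT={b, d, e}
  B1: | IN={b, d, e} | OUT={a, b, d, e}
  B2: | IN={a, b, d, e} | OUT={a, b, d, e, f}
  B3: | IN={a, b, d, e, f} | OUT={a, b, c, e, f}
  B4: | IN={a, b, c, e, f} | OUT={a, b, c, d, e, f}
  B5: | IN={a, b, c, f} | OUT={a, b, c, d, f}
  B6: | IN={a, c, d, f} | OUT={a, b, c, f}
  B7: | IN={a, b, c} | OUT={a, b, e}
  B8: | IN={a, b, e} | OUT={}

Merge at B1: OUT[B1] = IN[B2] = {a, b, d, e}
Applying B1's transfer function to that OUT value gives IN[B1] (row B1 above).

Answer: {b, d, e}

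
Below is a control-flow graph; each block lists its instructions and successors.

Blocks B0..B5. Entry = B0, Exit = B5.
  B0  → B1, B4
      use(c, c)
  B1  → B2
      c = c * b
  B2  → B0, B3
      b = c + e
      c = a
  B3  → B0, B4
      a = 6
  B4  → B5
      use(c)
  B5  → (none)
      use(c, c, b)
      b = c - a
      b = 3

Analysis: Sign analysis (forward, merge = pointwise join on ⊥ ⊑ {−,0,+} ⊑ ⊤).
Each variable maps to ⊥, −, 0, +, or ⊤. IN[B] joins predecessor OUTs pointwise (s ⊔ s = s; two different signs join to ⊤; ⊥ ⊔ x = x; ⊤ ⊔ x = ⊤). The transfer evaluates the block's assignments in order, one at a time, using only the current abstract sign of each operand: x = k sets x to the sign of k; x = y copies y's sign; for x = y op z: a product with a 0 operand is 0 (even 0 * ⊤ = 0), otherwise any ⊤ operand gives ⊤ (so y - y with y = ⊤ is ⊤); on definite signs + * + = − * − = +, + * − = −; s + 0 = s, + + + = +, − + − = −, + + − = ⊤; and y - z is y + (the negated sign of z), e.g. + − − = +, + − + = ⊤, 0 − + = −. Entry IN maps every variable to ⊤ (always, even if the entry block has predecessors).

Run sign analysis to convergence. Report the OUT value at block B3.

Answer: {a: +, b: ⊤, c: ⊤, d: ⊤, e: ⊤, f: ⊤}

Working:
Fixpoint table:
  B0: | IN=(all ⊤) | OUT=(all ⊤)
  B1: | IN=(all ⊤) | OUT=(all ⊤)
  B2: | IN=(all ⊤) | OUT=(all ⊤)
  B3: | IN=(all ⊤) | OUT={a:+; rest ⊤}
  B4: | IN=(all ⊤) | OUT=(all ⊤)
  B5: | IN=(all ⊤) | OUT={b:+; rest ⊤}

Merge at B3: IN[B3] = OUT[B2] = {a: ⊤, b: ⊤, c: ⊤, d: ⊤, e: ⊤, f: ⊤}
Applying B3's transfer function to that IN value gives OUT[B3] (row B3 above).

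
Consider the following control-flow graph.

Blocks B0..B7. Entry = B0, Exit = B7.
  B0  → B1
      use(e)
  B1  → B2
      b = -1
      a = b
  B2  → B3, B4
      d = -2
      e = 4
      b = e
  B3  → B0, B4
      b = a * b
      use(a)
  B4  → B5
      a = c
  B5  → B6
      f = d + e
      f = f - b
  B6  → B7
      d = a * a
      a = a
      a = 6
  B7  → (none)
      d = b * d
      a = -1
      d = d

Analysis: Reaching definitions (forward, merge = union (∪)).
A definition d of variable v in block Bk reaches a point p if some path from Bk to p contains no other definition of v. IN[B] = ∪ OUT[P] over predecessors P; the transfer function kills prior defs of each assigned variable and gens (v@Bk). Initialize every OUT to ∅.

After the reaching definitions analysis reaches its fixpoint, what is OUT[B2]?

Answer: {a@B1, b@B2, d@B2, e@B2}

Trace:
Converged values:
  B0: | IN={a@B1, b@B3, d@B2, e@B2} | OUT={a@B1, b@B3, d@B2, e@B2}
  B1: | IN={a@B1, b@B3, d@B2, e@B2} | OUT={a@B1, b@B1, d@B2, e@B2}
  B2: | IN={a@B1, b@B1, d@B2, e@B2} | OUT={a@B1, b@B2, d@B2, e@B2}
  B3: | IN={a@B1, b@B2, d@B2, e@B2} | OUT={a@B1, b@B3, d@B2, e@B2}
  B4: | IN={a@B1, b@B2, b@B3, d@B2, e@B2} | OUT={a@B4, b@B2, b@B3, d@B2, e@B2}
  B5: | IN={a@B4, b@B2, b@B3, d@B2, e@B2} | OUT={a@B4, b@B2, b@B3, d@B2, e@B2, f@B5}
  B6: | IN={a@B4, b@B2, b@B3, d@B2, e@B2, f@B5} | OUT={a@B6, b@B2, b@B3, d@B6, e@B2, f@B5}
  B7: | IN={a@B6, b@B2, b@B3, d@B6, e@B2, f@B5} | OUT={a@B7, b@B2, b@B3, d@B7, e@B2, f@B5}

Merge at B2: IN[B2] = OUT[B1] = {a@B1, b@B1, d@B2, e@B2}
Applying B2's transfer function to that IN value gives OUT[B2] (row B2 above).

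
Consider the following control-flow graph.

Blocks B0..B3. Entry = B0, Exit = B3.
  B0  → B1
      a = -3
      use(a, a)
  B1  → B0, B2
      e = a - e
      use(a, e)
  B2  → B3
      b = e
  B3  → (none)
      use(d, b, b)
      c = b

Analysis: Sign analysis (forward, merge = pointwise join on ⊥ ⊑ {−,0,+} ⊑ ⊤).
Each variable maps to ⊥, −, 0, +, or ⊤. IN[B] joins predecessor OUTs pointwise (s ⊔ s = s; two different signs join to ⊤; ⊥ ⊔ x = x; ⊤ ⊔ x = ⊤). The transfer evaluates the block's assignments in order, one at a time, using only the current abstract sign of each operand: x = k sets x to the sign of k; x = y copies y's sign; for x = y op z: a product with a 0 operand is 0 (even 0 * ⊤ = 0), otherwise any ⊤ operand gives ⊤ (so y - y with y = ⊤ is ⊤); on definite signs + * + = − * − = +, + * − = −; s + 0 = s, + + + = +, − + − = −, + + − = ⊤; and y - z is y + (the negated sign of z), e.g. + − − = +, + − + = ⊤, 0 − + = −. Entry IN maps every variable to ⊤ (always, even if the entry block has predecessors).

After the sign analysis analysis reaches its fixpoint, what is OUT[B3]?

Answer: {a: -, b: ⊤, c: ⊤, d: ⊤, e: ⊤, f: ⊤}

Trace:
Fixpoint table:
  B0: | IN=(all ⊤) | OUT={a:-; rest ⊤}
  B1: | IN={a:-; rest ⊤} | OUT={a:-; rest ⊤}
  B2: | IN={a:-; rest ⊤} | OUT={a:-; rest ⊤}
  B3: | IN={a:-; rest ⊤} | OUT={a:-; rest ⊤}

Merge at B3: IN[B3] = OUT[B2] = {a: -, b: ⊤, c: ⊤, d: ⊤, e: ⊤, f: ⊤}
Applying B3's transfer function to that IN value gives OUT[B3] (row B3 above).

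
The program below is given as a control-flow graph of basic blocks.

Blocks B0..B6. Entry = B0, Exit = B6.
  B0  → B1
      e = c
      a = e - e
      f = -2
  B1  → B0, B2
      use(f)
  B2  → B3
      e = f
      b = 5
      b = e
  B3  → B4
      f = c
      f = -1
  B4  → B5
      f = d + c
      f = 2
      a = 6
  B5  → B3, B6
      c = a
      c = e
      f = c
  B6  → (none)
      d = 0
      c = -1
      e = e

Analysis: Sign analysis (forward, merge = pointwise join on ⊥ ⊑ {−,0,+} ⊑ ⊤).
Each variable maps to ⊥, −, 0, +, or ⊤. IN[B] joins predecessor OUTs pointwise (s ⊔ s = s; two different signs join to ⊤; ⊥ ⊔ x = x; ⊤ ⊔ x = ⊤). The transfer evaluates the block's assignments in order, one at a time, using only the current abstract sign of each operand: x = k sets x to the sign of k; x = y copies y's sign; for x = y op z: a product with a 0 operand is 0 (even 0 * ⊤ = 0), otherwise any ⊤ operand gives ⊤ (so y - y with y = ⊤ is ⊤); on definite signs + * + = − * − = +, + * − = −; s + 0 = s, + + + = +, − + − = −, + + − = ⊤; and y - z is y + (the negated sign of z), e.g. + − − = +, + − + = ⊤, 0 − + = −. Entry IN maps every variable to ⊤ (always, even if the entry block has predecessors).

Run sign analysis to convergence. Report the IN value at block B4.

Answer: {a: ⊤, b: -, c: ⊤, d: ⊤, e: -, f: -}

Derivation:
Fixpoint table:
  B0: | IN=(all ⊤) | OUT={f:-; rest ⊤}
  B1: | IN={f:-; rest ⊤} | OUT={f:-; rest ⊤}
  B2: | IN={f:-; rest ⊤} | OUT={b:-, e:-, f:-; rest ⊤}
  B3: | IN={b:-, e:-, f:-; rest ⊤} | OUT={b:-, e:-, f:-; rest ⊤}
  B4: | IN={b:-, e:-, f:-; rest ⊤} | OUT={a:+, b:-, e:-, f:+; rest ⊤}
  B5: | IN={a:+, b:-, e:-, f:+; rest ⊤} | OUT={a:+, b:-, c:-, e:-, f:-; rest ⊤}
  B6: | IN={a:+, b:-, c:-, e:-, f:-; rest ⊤} | OUT={a:+, b:-, c:-, d:0, e:-, f:-; rest ⊤}

Merge at B4: IN[B4] = OUT[B3] = {a: ⊤, b: -, c: ⊤, d: ⊤, e: -, f: -}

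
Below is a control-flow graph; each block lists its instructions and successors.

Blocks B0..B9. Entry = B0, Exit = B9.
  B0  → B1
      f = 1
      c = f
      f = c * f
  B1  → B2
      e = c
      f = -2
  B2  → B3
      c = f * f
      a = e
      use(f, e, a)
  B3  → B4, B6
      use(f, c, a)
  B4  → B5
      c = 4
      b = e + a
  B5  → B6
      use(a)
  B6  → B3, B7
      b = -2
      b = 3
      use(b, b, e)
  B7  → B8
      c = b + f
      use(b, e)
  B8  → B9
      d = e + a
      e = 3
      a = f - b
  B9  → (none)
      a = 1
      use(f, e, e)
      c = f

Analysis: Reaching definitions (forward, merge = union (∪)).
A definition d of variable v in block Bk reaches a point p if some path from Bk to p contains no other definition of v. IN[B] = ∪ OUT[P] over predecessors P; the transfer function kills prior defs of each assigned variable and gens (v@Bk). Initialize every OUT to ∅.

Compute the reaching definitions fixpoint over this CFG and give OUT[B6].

Converged values:
  B0: | IN={} | OUT={c@B0, f@B0}
  B1: | IN={c@B0, f@B0} | OUT={c@B0, e@B1, f@B1}
  B2: | IN={c@B0, e@B1, f@B1} | OUT={a@B2, c@B2, e@B1, f@B1}
  B3: | IN={a@B2, b@B6, c@B2, c@B4, e@B1, f@B1} | OUT={a@B2, b@B6, c@B2, c@B4, e@B1, f@B1}
  B4: | IN={a@B2, b@B6, c@B2, c@B4, e@B1, f@B1} | OUT={a@B2, b@B4, c@B4, e@B1, f@B1}
  B5: | IN={a@B2, b@B4, c@B4, e@B1, f@B1} | OUT={a@B2, b@B4, c@B4, e@B1, f@B1}
  B6: | IN={a@B2, b@B4, b@B6, c@B2, c@B4, e@B1, f@B1} | OUT={a@B2, b@B6, c@B2, c@B4, e@B1, f@B1}
  B7: | IN={a@B2, b@B6, c@B2, c@B4, e@B1, f@B1} | OUT={a@B2, b@B6, c@B7, e@B1, f@B1}
  B8: | IN={a@B2, b@B6, c@B7, e@B1, f@B1} | OUT={a@B8, b@B6, c@B7, d@B8, e@B8, f@B1}
  B9: | IN={a@B8, b@B6, c@B7, d@B8, e@B8, f@B1} | OUT={a@B9, b@B6, c@B9, d@B8, e@B8, f@B1}

Merge at B6: IN[B6] = OUT[B3] ⊔ OUT[B5] = {a@B2, b@B4, b@B6, c@B2, c@B4, e@B1, f@B1}
Applying B6's transfer function to that IN value gives OUT[B6] (row B6 above).

Answer: {a@B2, b@B6, c@B2, c@B4, e@B1, f@B1}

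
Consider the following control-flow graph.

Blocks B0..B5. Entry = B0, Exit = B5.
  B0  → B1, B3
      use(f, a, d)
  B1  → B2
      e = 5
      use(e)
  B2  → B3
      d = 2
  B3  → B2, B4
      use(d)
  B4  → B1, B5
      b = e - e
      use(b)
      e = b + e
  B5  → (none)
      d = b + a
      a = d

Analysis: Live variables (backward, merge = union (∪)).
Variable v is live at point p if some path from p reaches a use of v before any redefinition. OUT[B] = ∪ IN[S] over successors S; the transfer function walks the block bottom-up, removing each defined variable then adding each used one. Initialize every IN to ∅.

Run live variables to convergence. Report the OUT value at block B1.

Fixpoint table:
  B0:   IN={a, d, e, f}   OUT={a, d, e}
  B1:   IN={a}   OUT={a, e}
  B2:   IN={a, e}   OUT={a, d, e}
  B3:   IN={a, d, e}   OUT={a, e}
  B4:   IN={a, e}   OUT={a, b}
  B5:   IN={a, b}   OUT={}

Merge at B1: OUT[B1] = IN[B2] = {a, e}

Answer: {a, e}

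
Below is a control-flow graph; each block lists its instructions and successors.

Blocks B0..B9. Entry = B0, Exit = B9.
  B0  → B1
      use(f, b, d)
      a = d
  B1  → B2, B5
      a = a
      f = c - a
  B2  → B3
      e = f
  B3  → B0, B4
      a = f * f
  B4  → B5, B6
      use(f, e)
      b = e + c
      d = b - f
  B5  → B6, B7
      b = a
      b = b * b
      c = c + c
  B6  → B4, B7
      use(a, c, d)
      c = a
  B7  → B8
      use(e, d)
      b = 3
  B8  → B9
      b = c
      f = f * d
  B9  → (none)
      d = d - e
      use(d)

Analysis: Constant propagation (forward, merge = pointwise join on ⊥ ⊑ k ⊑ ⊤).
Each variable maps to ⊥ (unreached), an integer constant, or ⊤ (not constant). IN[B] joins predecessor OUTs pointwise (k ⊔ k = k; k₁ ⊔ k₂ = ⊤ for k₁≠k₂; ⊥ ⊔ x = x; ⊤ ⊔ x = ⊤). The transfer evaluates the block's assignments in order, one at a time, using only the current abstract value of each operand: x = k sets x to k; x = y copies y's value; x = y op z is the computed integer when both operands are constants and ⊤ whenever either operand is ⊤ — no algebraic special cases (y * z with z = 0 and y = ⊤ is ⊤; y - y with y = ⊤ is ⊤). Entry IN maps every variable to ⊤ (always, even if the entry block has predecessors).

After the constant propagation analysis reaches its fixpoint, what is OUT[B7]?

Per-block solution:
  B0:  IN=(all ⊤)  OUT=(all ⊤)
  B1:  IN=(all ⊤)  OUT=(all ⊤)
  B2:  IN=(all ⊤)  OUT=(all ⊤)
  B3:  IN=(all ⊤)  OUT=(all ⊤)
  B4:  IN=(all ⊤)  OUT=(all ⊤)
  B5:  IN=(all ⊤)  OUT=(all ⊤)
  B6:  IN=(all ⊤)  OUT=(all ⊤)
  B7:  IN=(all ⊤)  OUT={b:3; rest ⊤}
  B8:  IN={b:3; rest ⊤}  OUT=(all ⊤)
  B9:  IN=(all ⊤)  OUT=(all ⊤)

Merge at B7: IN[B7] = OUT[B5] ⊔ OUT[B6] = {a: ⊤, b: ⊤, c: ⊤, d: ⊤, e: ⊤, f: ⊤}
Applying B7's transfer function to that IN value gives OUT[B7] (row B7 above).

Answer: {a: ⊤, b: 3, c: ⊤, d: ⊤, e: ⊤, f: ⊤}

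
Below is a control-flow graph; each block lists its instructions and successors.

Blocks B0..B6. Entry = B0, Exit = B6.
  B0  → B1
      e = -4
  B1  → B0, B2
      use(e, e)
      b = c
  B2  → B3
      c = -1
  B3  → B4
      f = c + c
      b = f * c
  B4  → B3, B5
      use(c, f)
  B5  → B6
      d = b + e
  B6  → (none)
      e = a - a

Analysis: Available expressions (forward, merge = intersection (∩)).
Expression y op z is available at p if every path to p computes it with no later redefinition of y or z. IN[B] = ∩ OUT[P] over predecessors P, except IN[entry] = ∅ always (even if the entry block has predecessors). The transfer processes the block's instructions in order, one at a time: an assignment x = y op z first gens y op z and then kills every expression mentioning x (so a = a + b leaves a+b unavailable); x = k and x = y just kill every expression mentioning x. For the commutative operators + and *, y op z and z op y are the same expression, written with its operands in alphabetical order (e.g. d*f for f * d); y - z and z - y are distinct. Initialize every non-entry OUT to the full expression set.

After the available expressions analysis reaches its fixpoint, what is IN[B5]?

Answer: {c*f, c+c}

Trace:
Per-block solution:
  B0:  IN={}  OUT={}
  B1:  IN={}  OUT={}
  B2:  IN={}  OUT={}
  B3:  IN={}  OUT={c*f, c+c}
  B4:  IN={c*f, c+c}  OUT={c*f, c+c}
  B5:  IN={c*f, c+c}  OUT={b+e, c*f, c+c}
  B6:  IN={b+e, c*f, c+c}  OUT={a-a, c*f, c+c}

Merge at B5: IN[B5] = OUT[B4] = {c*f, c+c}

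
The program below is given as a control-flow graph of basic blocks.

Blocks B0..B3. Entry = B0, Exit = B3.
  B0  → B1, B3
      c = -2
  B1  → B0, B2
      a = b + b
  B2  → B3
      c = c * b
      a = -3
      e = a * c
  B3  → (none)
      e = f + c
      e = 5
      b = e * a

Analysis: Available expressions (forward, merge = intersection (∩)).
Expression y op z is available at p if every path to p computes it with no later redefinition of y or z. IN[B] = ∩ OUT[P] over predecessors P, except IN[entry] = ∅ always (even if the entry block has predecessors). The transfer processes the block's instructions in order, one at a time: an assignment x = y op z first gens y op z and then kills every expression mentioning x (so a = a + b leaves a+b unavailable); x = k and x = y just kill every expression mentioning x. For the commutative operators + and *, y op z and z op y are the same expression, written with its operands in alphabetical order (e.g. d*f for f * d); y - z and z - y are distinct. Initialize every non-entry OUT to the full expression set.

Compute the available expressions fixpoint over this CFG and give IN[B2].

Per-block solution:
  B0:  IN={}  OUT={}
  B1:  IN={}  OUT={b+b}
  B2:  IN={b+b}  OUT={a*c, b+b}
  B3:  IN={}  OUT={a*e, c+f}

Merge at B2: IN[B2] = OUT[B1] = {b+b}

Answer: {b+b}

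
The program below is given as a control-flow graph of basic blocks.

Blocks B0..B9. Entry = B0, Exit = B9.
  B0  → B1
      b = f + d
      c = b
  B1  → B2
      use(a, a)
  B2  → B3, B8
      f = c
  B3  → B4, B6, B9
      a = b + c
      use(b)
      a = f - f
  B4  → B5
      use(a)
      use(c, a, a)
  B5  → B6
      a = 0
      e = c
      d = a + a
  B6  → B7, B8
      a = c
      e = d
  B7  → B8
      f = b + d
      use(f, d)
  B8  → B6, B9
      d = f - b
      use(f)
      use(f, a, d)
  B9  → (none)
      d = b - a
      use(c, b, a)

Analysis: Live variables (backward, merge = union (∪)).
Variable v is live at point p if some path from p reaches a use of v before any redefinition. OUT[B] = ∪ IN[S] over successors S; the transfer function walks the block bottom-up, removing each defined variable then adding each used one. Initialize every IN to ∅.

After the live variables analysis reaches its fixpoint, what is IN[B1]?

Answer: {a, b, c, d}

Trace:
Converged values:
  B0:  IN={a, d, f}  OUT={a, b, c, d}
  B1:  IN={a, b, c, d}  OUT={a, b, c, d}
  B2:  IN={a, b, c, d}  OUT={a, b, c, d, f}
  B3:  IN={b, c, d, f}  OUT={a, b, c, d, f}
  B4:  IN={a, b, c, f}  OUT={b, c, f}
  B5:  IN={b, c, f}  OUT={b, c, d, f}
  B6:  IN={b, c, d, f}  OUT={a, b, c, d, f}
  B7:  IN={a, b, c, d}  OUT={a, b, c, f}
  B8:  IN={a, b, c, f}  OUT={a, b, c, d, f}
  B9:  IN={a, b, c}  OUT={}

Merge at B1: OUT[B1] = IN[B2] = {a, b, c, d}
Applying B1's transfer function to that OUT value gives IN[B1] (row B1 above).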